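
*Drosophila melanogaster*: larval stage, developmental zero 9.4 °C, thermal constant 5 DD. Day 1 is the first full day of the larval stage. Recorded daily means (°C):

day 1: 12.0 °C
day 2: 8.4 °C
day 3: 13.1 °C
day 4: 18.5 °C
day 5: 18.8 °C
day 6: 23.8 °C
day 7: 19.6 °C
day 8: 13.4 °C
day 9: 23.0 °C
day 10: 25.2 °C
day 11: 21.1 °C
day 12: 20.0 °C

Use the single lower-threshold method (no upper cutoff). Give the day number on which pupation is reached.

day 3

Daily DD above 9.4 °C: 2.6, 0.0, 3.7, 9.1, 9.4, 14.4, 10.2, 4.0, 13.6, 15.8, 11.7, 10.6.
Cumulative: 2.6, 2.6, 6.3, 15.4, 24.8, 39.2, 49.4, 53.4, 67.0, 82.8, 94.5, 105.1.
The total first reaches 5 DD on day 3.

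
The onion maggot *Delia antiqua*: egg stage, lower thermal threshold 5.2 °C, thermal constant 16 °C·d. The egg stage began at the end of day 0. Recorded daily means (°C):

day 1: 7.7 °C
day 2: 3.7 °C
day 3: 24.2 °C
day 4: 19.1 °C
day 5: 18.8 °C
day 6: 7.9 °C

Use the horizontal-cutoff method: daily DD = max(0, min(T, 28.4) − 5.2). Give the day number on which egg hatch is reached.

Daily DD above 5.2 °C (capped at 23.2): 2.5, 0.0, 19.0, 13.9, 13.6, 2.7.
Cumulative: 2.5, 2.5, 21.5, 35.4, 49.0, 51.7.
The total first reaches 16 DD on day 3.

day 3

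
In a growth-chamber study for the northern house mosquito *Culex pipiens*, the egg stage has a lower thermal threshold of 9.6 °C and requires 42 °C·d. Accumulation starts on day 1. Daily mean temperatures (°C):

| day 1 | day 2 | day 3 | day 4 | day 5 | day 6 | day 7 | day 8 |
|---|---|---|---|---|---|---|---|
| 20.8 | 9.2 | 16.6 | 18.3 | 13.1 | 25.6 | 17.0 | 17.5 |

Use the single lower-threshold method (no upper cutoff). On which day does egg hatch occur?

Daily DD above 9.6 °C: 11.2, 0.0, 7.0, 8.7, 3.5, 16.0, 7.4, 7.9.
Cumulative: 11.2, 11.2, 18.2, 26.9, 30.4, 46.4, 53.8, 61.7.
The total first reaches 42 DD on day 6.

day 6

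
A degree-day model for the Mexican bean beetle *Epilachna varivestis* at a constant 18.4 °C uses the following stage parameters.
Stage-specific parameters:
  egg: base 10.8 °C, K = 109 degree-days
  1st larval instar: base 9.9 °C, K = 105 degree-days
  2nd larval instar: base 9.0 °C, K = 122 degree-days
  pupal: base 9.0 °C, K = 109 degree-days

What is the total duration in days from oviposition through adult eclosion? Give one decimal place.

51.3 days

egg: 109 / (18.4 − 10.8) = 109 / 7.6 = 14.342 d.
1st larval instar: 105 / (18.4 − 9.9) = 105 / 8.5 = 12.353 d.
2nd larval instar: 122 / (18.4 − 9.0) = 122 / 9.4 = 12.979 d.
pupal: 109 / (18.4 − 9.0) = 109 / 9.4 = 11.596 d.
Sum = 51.270 ≈ 51.3 days.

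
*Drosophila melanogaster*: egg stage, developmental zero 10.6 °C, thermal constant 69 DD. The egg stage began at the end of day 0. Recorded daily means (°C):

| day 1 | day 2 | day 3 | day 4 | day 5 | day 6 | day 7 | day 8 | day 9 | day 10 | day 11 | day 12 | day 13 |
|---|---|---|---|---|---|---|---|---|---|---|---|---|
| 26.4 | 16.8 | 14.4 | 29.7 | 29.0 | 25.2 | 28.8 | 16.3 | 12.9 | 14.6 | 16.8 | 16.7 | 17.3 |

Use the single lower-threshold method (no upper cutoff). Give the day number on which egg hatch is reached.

Daily DD above 10.6 °C: 15.8, 6.2, 3.8, 19.1, 18.4, 14.6, 18.2, 5.7, 2.3, 4.0, 6.2, 6.1, 6.7.
Cumulative: 15.8, 22.0, 25.8, 44.9, 63.3, 77.9, 96.1, 101.8, 104.1, 108.1, 114.3, 120.4, 127.1.
The total first reaches 69 DD on day 6.

day 6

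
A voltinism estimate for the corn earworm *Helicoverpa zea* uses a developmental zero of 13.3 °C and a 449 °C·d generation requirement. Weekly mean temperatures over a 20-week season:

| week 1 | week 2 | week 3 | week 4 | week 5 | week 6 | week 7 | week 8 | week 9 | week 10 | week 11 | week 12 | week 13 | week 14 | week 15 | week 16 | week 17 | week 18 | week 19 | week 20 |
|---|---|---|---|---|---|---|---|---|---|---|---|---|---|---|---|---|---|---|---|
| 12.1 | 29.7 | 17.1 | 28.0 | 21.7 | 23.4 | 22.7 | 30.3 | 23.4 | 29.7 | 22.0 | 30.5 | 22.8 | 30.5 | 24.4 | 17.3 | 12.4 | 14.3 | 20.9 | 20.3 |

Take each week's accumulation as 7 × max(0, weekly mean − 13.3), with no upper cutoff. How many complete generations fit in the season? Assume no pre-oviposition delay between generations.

Weekly DD (7 × max(0, T̄ − 13.3)): 0.0, 114.8, 26.6, 102.9, 58.8, 70.7, 65.8, 119.0, 70.7, 114.8, 60.9, 120.4, 66.5, 120.4, 77.7, 28.0, 0.0, 7.0, 53.2, 49.0.
Season total = 1327.2 DD.
Complete generations = ⌊1327.2 / 449⌋ = 2.

2 generations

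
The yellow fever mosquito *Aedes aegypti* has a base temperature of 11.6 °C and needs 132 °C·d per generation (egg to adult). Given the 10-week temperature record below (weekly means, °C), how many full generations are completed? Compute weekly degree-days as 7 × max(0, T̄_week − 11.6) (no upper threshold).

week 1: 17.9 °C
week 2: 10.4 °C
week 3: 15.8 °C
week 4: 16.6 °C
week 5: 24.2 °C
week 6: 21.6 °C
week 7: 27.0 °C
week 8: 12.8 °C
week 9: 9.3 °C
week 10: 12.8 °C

Weekly DD (7 × max(0, T̄ − 11.6)): 44.1, 0.0, 29.4, 35.0, 88.2, 70.0, 107.8, 8.4, 0.0, 8.4.
Season total = 391.3 DD.
Complete generations = ⌊391.3 / 132⌋ = 2.

2 generations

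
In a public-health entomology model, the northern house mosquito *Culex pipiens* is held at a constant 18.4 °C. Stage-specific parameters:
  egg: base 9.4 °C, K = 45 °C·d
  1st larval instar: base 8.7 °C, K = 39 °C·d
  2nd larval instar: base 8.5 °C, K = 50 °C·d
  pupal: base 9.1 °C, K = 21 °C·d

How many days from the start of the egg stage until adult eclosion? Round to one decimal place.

16.3 days

egg: 45 / (18.4 − 9.4) = 45 / 9.0 = 5.000 d.
1st larval instar: 39 / (18.4 − 8.7) = 39 / 9.7 = 4.021 d.
2nd larval instar: 50 / (18.4 − 8.5) = 50 / 9.9 = 5.051 d.
pupal: 21 / (18.4 − 9.1) = 21 / 9.3 = 2.258 d.
Sum = 16.329 ≈ 16.3 days.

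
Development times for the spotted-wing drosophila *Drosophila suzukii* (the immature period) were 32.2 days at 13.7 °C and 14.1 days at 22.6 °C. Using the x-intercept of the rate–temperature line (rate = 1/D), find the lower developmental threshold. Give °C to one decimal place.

Equal thermal constants: D₁(T₁ − T_b) = D₂(T₂ − T_b).
32.2·(13.7 − T_b) = 14.1·(22.6 − T_b)
T_b = (32.2·13.7 − 14.1·22.6) / (32.2 − 14.1) = 122.48 / 18.1 = 6.767 °C ≈ 6.8 °C.

6.8 °C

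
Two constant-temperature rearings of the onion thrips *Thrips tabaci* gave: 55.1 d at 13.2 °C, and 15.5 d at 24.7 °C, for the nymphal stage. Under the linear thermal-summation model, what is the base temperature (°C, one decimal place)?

Linear rate model ⇒ the product D·(T − T_b) is constant across temperatures.
55.1·(13.2 − T_b) = 15.5·(24.7 − T_b)
T_b = (55.1·13.2 − 15.5·24.7) / (55.1 − 15.5) = 344.47 / 39.6 = 8.699 °C ≈ 8.7 °C.

8.7 °C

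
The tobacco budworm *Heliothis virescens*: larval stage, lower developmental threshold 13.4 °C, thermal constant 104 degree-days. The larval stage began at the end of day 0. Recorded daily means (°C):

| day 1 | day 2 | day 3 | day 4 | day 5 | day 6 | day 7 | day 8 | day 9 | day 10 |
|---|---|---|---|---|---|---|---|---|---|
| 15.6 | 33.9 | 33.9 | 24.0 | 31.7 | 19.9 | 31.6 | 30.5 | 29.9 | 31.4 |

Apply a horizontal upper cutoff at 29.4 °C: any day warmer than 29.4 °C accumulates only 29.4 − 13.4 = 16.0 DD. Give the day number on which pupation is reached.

Daily DD above 13.4 °C (capped at 16.0): 2.2, 16.0, 16.0, 10.6, 16.0, 6.5, 16.0, 16.0, 16.0, 16.0.
Cumulative: 2.2, 18.2, 34.2, 44.8, 60.8, 67.3, 83.3, 99.3, 115.3, 131.3.
The total first reaches 104 DD on day 9.

day 9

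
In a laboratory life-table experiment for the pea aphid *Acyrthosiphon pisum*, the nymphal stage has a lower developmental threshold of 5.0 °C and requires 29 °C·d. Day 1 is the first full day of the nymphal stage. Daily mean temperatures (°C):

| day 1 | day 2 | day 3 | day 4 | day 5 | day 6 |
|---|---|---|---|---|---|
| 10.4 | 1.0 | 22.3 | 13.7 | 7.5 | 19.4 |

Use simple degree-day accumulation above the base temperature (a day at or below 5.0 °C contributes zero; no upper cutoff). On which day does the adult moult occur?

day 4

Daily DD above 5.0 °C: 5.4, 0.0, 17.3, 8.7, 2.5, 14.4.
Cumulative: 5.4, 5.4, 22.7, 31.4, 33.9, 48.3.
The total first reaches 29 DD on day 4.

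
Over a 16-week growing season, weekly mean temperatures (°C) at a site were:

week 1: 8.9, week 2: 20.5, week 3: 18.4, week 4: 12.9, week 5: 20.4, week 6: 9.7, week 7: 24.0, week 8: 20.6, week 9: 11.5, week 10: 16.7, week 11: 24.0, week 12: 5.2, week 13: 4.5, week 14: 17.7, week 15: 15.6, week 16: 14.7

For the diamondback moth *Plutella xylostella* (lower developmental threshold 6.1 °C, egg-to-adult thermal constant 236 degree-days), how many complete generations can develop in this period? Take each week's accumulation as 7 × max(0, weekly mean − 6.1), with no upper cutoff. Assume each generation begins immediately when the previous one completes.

4 generations

Weekly DD (7 × max(0, T̄ − 6.1)): 19.6, 100.8, 86.1, 47.6, 100.1, 25.2, 125.3, 101.5, 37.8, 74.2, 125.3, 0.0, 0.0, 81.2, 66.5, 60.2.
Season total = 1051.4 DD.
Complete generations = ⌊1051.4 / 236⌋ = 4.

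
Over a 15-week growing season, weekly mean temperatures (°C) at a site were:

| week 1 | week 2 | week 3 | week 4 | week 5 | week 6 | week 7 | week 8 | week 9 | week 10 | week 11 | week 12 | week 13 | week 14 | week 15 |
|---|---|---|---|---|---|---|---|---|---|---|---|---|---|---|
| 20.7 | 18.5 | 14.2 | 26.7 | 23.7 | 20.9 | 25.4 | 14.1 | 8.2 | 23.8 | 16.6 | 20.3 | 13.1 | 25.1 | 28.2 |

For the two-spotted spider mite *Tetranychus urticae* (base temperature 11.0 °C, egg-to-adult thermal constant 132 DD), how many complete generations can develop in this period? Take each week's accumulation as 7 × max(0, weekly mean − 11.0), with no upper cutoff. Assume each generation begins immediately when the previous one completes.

Weekly DD (7 × max(0, T̄ − 11.0)): 67.9, 52.5, 22.4, 109.9, 88.9, 69.3, 100.8, 21.7, 0.0, 89.6, 39.2, 65.1, 14.7, 98.7, 120.4.
Season total = 961.1 DD.
Complete generations = ⌊961.1 / 132⌋ = 7.

7 generations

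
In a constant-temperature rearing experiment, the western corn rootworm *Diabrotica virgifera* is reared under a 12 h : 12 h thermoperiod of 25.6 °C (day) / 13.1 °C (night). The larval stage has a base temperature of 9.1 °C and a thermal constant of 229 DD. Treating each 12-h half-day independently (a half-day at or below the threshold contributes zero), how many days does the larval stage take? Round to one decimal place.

Day half: max(0, 25.6 − 9.1) × 0.5 = 16.5 × 0.5 = 8.25 DD.
Night half: max(0, 13.1 − 9.1) × 0.5 = 4.0 × 0.5 = 2.00 DD.
Per 24 h: 10.25 DD/day.
Duration = 229 / 10.25 = 22.341 ≈ 22.3 days.

22.3 days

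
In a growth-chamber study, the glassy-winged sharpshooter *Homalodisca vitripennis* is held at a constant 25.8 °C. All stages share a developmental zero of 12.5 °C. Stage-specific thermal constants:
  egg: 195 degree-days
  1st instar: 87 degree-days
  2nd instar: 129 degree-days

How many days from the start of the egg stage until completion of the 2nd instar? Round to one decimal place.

30.9 days

Daily accumulation at 25.8 °C = 25.8 − 12.5 = 13.3 DD/day.
Total K = 195 + 87 + 129 = 411 DD.
Total duration = 411 / 13.3 = 30.902 ≈ 30.9 days.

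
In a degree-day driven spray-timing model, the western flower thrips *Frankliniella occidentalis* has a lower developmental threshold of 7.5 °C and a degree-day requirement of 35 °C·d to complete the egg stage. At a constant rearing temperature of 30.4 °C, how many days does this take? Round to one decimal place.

1.5 days

Daily accumulation = 30.4 − 7.5 = 22.9 DD/day.
Duration = 35 / 22.9 = 1.528 ≈ 1.5 days.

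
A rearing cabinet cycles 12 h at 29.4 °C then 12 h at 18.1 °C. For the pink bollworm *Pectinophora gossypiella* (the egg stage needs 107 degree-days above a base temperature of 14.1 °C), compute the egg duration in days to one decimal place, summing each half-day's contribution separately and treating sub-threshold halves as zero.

Day half: max(0, 29.4 − 14.1) × 0.5 = 15.3 × 0.5 = 7.65 DD.
Night half: max(0, 18.1 − 14.1) × 0.5 = 4.0 × 0.5 = 2.00 DD.
Per 24 h: 9.65 DD/day.
Duration = 107 / 9.65 = 11.088 ≈ 11.1 days.

11.1 days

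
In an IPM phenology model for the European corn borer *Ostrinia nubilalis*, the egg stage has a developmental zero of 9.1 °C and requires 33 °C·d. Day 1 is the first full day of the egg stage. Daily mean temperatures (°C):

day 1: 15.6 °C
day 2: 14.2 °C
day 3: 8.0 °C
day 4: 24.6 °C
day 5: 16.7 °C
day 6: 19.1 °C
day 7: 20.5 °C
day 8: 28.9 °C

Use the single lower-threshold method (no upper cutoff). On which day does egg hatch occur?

Daily DD above 9.1 °C: 6.5, 5.1, 0.0, 15.5, 7.6, 10.0, 11.4, 19.8.
Cumulative: 6.5, 11.6, 11.6, 27.1, 34.7, 44.7, 56.1, 75.9.
The total first reaches 33 DD on day 5.

day 5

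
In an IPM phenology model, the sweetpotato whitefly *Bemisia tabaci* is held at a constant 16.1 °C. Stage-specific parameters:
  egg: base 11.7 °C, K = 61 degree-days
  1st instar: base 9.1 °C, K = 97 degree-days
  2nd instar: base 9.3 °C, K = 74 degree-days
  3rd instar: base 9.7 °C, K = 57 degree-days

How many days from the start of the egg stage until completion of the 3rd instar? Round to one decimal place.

47.5 days

egg: 61 / (16.1 − 11.7) = 61 / 4.4 = 13.864 d.
1st instar: 97 / (16.1 − 9.1) = 97 / 7.0 = 13.857 d.
2nd instar: 74 / (16.1 − 9.3) = 74 / 6.8 = 10.882 d.
3rd instar: 57 / (16.1 − 9.7) = 57 / 6.4 = 8.906 d.
Sum = 47.509 ≈ 47.5 days.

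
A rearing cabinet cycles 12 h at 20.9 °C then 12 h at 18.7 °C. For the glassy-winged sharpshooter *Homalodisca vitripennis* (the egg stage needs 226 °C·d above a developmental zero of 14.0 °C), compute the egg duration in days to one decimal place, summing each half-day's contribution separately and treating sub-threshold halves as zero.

Day half: max(0, 20.9 − 14.0) × 0.5 = 6.9 × 0.5 = 3.45 DD.
Night half: max(0, 18.7 − 14.0) × 0.5 = 4.7 × 0.5 = 2.35 DD.
Per 24 h: 5.80 DD/day.
Duration = 226 / 5.80 = 38.966 ≈ 39.0 days.

39.0 days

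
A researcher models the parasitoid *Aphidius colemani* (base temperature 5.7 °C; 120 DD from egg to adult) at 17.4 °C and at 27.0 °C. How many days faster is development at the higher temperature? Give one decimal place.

At 17.4 °C: 120 / (17.4 − 5.7) = 120 / 11.7 = 10.256 d.
At 27.0 °C: 120 / (27.0 − 5.7) = 120 / 21.3 = 5.634 d.
Difference = |10.256 − 5.634| = 4.623 ≈ 4.6 days.

4.6 days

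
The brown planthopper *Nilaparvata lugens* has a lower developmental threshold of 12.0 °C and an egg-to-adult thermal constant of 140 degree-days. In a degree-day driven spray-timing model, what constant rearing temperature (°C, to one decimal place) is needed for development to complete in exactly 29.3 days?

Required daily accumulation = 140 / 29.3 = 4.778 DD/day.
T = T_base + 4.778 = 12.0 + 4.778 = 16.778 ≈ 16.8 °C.

16.8 °C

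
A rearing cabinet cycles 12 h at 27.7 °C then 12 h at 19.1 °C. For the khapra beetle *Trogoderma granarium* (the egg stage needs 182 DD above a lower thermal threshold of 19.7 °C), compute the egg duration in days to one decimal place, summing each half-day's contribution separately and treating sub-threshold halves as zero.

45.5 days

Day half: max(0, 27.7 − 19.7) × 0.5 = 8.0 × 0.5 = 4.00 DD.
Night half: max(0, 19.1 − 19.7) × 0.5 = 0.0 × 0.5 = 0.00 DD.
Per 24 h: 4.00 DD/day.
Duration = 182 / 4.00 = 45.500 ≈ 45.5 days.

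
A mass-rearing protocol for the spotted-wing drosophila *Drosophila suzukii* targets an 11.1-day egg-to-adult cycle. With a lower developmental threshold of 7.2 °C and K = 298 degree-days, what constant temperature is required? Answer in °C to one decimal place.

Required daily accumulation = 298 / 11.1 = 26.847 DD/day.
T = T_base + 26.847 = 7.2 + 26.847 = 34.047 ≈ 34.0 °C.

34.0 °C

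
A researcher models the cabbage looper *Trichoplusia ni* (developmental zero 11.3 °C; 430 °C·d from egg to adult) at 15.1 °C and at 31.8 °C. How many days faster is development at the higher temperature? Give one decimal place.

92.2 days

At 15.1 °C: 430 / (15.1 − 11.3) = 430 / 3.8 = 113.158 d.
At 31.8 °C: 430 / (31.8 − 11.3) = 430 / 20.5 = 20.976 d.
Difference = |113.158 − 20.976| = 92.182 ≈ 92.2 days.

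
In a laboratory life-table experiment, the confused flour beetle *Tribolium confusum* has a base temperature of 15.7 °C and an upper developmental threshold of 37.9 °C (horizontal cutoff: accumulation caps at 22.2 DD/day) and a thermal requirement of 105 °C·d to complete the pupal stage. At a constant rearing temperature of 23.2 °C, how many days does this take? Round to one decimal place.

Daily accumulation = 23.2 − 15.7 = 7.5 DD/day.
Duration = 105 / 7.5 = 14.000 ≈ 14.0 days.

14.0 days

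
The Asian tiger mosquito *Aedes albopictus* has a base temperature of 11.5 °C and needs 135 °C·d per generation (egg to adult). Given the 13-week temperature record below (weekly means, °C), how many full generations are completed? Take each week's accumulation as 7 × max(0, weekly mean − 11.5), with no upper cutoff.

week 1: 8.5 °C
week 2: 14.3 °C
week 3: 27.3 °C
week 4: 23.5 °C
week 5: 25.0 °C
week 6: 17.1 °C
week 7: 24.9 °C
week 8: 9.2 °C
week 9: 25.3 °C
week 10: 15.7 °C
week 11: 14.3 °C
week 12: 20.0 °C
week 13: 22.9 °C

Weekly DD (7 × max(0, T̄ − 11.5)): 0.0, 19.6, 110.6, 84.0, 94.5, 39.2, 93.8, 0.0, 96.6, 29.4, 19.6, 59.5, 79.8.
Season total = 726.6 DD.
Complete generations = ⌊726.6 / 135⌋ = 5.

5 generations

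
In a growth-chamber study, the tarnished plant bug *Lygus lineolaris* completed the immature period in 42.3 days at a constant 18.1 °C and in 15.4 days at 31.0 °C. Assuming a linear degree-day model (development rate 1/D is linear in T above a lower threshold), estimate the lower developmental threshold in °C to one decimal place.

Under the model K = D·(T − T_b), so D₁·(T₁ − T_b) = D₂·(T₂ − T_b).
42.3·(18.1 − T_b) = 15.4·(31.0 − T_b)
T_b = (42.3·18.1 − 15.4·31.0) / (42.3 − 15.4) = 288.23 / 26.9 = 10.715 °C ≈ 10.7 °C.

10.7 °C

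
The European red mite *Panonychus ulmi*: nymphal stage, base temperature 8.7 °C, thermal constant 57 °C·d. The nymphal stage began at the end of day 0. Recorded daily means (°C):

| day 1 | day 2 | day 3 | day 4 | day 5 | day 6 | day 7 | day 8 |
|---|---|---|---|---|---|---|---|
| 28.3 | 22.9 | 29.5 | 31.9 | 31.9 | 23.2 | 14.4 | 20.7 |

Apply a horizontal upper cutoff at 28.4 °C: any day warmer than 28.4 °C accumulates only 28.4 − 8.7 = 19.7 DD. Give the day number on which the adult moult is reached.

Daily DD above 8.7 °C (capped at 19.7): 19.6, 14.2, 19.7, 19.7, 19.7, 14.5, 5.7, 12.0.
Cumulative: 19.6, 33.8, 53.5, 73.2, 92.9, 107.4, 113.1, 125.1.
The total first reaches 57 DD on day 4.

day 4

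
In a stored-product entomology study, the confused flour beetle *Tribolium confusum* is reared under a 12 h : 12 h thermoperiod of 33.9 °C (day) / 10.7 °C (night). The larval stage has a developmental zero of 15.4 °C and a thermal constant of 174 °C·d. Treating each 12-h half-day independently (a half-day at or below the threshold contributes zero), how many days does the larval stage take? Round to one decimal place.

18.8 days

Day half: max(0, 33.9 − 15.4) × 0.5 = 18.5 × 0.5 = 9.25 DD.
Night half: max(0, 10.7 − 15.4) × 0.5 = 0.0 × 0.5 = 0.00 DD.
Per 24 h: 9.25 DD/day.
Duration = 174 / 9.25 = 18.811 ≈ 18.8 days.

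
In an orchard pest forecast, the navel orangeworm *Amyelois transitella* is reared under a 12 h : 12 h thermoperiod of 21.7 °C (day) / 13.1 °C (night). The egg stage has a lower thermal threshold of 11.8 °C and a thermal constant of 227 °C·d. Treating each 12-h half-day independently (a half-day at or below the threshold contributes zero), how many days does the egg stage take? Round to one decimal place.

40.5 days

Day half: max(0, 21.7 − 11.8) × 0.5 = 9.9 × 0.5 = 4.95 DD.
Night half: max(0, 13.1 − 11.8) × 0.5 = 1.3 × 0.5 = 0.65 DD.
Per 24 h: 5.60 DD/day.
Duration = 227 / 5.60 = 40.536 ≈ 40.5 days.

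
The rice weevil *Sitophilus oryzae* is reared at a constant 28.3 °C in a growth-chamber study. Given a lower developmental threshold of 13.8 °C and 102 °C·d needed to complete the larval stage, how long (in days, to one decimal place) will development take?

Daily accumulation = 28.3 − 13.8 = 14.5 DD/day.
Duration = 102 / 14.5 = 7.034 ≈ 7.0 days.

7.0 days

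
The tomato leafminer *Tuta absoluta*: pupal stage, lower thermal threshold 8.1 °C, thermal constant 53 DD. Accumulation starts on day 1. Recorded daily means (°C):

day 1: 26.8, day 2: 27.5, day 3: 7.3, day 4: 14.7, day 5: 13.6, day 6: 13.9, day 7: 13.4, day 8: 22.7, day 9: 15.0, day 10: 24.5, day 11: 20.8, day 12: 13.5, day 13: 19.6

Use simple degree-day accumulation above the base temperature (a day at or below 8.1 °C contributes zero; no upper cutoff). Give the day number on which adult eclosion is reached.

Daily DD above 8.1 °C: 18.7, 19.4, 0.0, 6.6, 5.5, 5.8, 5.3, 14.6, 6.9, 16.4, 12.7, 5.4, 11.5.
Cumulative: 18.7, 38.1, 38.1, 44.7, 50.2, 56.0, 61.3, 75.9, 82.8, 99.2, 111.9, 117.3, 128.8.
The total first reaches 53 DD on day 6.

day 6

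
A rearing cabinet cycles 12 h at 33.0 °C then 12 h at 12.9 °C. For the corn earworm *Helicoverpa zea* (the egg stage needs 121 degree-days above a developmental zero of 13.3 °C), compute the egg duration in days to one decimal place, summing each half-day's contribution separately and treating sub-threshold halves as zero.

Day half: max(0, 33.0 − 13.3) × 0.5 = 19.7 × 0.5 = 9.85 DD.
Night half: max(0, 12.9 − 13.3) × 0.5 = 0.0 × 0.5 = 0.00 DD.
Per 24 h: 9.85 DD/day.
Duration = 121 / 9.85 = 12.284 ≈ 12.3 days.

12.3 days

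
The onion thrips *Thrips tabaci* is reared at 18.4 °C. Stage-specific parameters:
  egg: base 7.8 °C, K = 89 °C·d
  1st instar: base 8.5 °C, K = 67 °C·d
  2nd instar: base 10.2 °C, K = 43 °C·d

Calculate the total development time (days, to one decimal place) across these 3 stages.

20.4 days

egg: 89 / (18.4 − 7.8) = 89 / 10.6 = 8.396 d.
1st instar: 67 / (18.4 − 8.5) = 67 / 9.9 = 6.768 d.
2nd instar: 43 / (18.4 − 10.2) = 43 / 8.2 = 5.244 d.
Sum = 20.408 ≈ 20.4 days.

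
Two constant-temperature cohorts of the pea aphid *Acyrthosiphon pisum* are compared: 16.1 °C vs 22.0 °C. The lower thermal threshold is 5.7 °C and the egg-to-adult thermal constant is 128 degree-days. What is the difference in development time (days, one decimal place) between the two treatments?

4.5 days

At 16.1 °C: 128 / (16.1 − 5.7) = 128 / 10.4 = 12.308 d.
At 22.0 °C: 128 / (22.0 − 5.7) = 128 / 16.3 = 7.853 d.
Difference = |12.308 − 7.853| = 4.455 ≈ 4.5 days.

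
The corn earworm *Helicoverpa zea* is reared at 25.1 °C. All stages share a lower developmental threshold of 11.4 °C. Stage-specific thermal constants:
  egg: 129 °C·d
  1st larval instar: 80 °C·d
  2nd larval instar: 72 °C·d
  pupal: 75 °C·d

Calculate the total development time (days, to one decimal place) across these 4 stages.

26.0 days

Daily accumulation at 25.1 °C = 25.1 − 11.4 = 13.7 DD/day.
Total K = 129 + 80 + 72 + 75 = 356 DD.
Total duration = 356 / 13.7 = 25.985 ≈ 26.0 days.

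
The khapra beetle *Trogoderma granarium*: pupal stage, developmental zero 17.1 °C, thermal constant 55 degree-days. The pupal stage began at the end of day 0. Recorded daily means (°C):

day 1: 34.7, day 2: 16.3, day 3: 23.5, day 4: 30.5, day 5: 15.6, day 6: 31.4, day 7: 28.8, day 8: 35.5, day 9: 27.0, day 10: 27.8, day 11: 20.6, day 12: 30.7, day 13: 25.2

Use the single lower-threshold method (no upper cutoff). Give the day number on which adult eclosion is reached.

Daily DD above 17.1 °C: 17.6, 0.0, 6.4, 13.4, 0.0, 14.3, 11.7, 18.4, 9.9, 10.7, 3.5, 13.6, 8.1.
Cumulative: 17.6, 17.6, 24.0, 37.4, 37.4, 51.7, 63.4, 81.8, 91.7, 102.4, 105.9, 119.5, 127.6.
The total first reaches 55 DD on day 7.

day 7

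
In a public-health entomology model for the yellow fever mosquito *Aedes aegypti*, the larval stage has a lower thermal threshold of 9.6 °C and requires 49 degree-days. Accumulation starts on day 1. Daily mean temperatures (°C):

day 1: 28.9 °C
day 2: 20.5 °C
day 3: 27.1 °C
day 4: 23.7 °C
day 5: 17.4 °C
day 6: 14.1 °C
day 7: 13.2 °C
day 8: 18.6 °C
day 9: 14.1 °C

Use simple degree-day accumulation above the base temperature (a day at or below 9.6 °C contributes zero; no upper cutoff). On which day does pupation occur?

Daily DD above 9.6 °C: 19.3, 10.9, 17.5, 14.1, 7.8, 4.5, 3.6, 9.0, 4.5.
Cumulative: 19.3, 30.2, 47.7, 61.8, 69.6, 74.1, 77.7, 86.7, 91.2.
The total first reaches 49 DD on day 4.

day 4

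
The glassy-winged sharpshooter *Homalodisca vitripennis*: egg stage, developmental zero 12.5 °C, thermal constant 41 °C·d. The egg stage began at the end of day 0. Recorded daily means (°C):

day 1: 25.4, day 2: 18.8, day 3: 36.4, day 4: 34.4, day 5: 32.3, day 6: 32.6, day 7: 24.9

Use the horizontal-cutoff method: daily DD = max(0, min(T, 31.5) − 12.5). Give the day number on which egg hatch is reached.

day 4

Daily DD above 12.5 °C (capped at 19.0): 12.9, 6.3, 19.0, 19.0, 19.0, 19.0, 12.4.
Cumulative: 12.9, 19.2, 38.2, 57.2, 76.2, 95.2, 107.6.
The total first reaches 41 DD on day 4.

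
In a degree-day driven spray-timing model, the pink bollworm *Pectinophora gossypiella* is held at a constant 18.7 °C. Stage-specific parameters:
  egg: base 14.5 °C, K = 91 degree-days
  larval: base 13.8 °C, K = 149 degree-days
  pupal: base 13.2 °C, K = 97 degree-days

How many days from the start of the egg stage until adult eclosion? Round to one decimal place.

69.7 days

egg: 91 / (18.7 − 14.5) = 91 / 4.2 = 21.667 d.
larval: 149 / (18.7 − 13.8) = 149 / 4.9 = 30.408 d.
pupal: 97 / (18.7 − 13.2) = 97 / 5.5 = 17.636 d.
Sum = 69.711 ≈ 69.7 days.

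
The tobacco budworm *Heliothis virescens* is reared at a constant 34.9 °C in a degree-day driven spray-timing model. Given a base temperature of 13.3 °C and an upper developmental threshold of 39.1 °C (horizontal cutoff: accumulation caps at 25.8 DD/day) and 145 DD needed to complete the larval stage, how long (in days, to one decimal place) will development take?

6.7 days

Daily accumulation = 34.9 − 13.3 = 21.6 DD/day.
Duration = 145 / 21.6 = 6.713 ≈ 6.7 days.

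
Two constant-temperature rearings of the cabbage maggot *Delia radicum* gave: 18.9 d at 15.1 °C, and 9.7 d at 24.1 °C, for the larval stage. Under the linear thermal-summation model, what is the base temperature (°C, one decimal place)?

5.6 °C

Equal thermal constants: D₁(T₁ − T_b) = D₂(T₂ − T_b).
18.9·(15.1 − T_b) = 9.7·(24.1 − T_b)
T_b = (18.9·15.1 − 9.7·24.1) / (18.9 − 9.7) = 51.62 / 9.2 = 5.611 °C ≈ 5.6 °C.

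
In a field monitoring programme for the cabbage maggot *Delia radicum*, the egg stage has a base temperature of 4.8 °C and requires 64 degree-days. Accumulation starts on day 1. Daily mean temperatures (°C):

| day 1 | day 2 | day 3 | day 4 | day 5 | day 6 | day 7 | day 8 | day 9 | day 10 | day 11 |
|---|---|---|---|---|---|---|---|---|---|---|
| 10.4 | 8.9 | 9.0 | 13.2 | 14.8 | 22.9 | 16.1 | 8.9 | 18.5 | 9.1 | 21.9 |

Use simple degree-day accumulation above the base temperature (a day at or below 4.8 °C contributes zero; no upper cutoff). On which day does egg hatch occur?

Daily DD above 4.8 °C: 5.6, 4.1, 4.2, 8.4, 10.0, 18.1, 11.3, 4.1, 13.7, 4.3, 17.1.
Cumulative: 5.6, 9.7, 13.9, 22.3, 32.3, 50.4, 61.7, 65.8, 79.5, 83.8, 100.9.
The total first reaches 64 DD on day 8.

day 8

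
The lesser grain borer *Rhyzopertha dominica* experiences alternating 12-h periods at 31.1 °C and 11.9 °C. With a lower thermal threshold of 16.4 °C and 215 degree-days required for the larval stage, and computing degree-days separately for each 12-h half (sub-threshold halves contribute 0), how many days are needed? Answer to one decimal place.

Day half: max(0, 31.1 − 16.4) × 0.5 = 14.7 × 0.5 = 7.35 DD.
Night half: max(0, 11.9 − 16.4) × 0.5 = 0.0 × 0.5 = 0.00 DD.
Per 24 h: 7.35 DD/day.
Duration = 215 / 7.35 = 29.252 ≈ 29.3 days.

29.3 days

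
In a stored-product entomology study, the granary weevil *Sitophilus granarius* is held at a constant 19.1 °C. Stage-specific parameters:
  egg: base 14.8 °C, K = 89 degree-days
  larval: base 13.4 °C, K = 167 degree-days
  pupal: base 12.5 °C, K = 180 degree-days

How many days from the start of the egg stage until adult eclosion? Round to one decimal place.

egg: 89 / (19.1 − 14.8) = 89 / 4.3 = 20.698 d.
larval: 167 / (19.1 − 13.4) = 167 / 5.7 = 29.298 d.
pupal: 180 / (19.1 − 12.5) = 180 / 6.6 = 27.273 d.
Sum = 77.269 ≈ 77.3 days.

77.3 days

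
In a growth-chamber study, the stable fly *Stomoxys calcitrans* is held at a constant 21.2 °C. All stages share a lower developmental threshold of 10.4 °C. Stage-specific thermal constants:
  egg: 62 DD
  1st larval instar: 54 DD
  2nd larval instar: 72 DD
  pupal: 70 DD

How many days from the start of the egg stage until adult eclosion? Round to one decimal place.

Daily accumulation at 21.2 °C = 21.2 − 10.4 = 10.8 DD/day.
Total K = 62 + 54 + 72 + 70 = 258 DD.
Total duration = 258 / 10.8 = 23.889 ≈ 23.9 days.

23.9 days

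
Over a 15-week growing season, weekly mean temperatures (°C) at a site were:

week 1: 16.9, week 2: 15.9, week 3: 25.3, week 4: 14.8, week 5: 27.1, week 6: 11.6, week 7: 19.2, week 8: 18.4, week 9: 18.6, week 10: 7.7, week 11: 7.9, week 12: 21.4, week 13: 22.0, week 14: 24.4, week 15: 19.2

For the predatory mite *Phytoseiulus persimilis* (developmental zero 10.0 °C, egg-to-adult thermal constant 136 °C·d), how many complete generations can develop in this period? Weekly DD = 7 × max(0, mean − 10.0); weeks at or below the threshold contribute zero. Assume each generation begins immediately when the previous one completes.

Weekly DD (7 × max(0, T̄ − 10.0)): 48.3, 41.3, 107.1, 33.6, 119.7, 11.2, 64.4, 58.8, 60.2, 0.0, 0.0, 79.8, 84.0, 100.8, 64.4.
Season total = 873.6 DD.
Complete generations = ⌊873.6 / 136⌋ = 6.

6 generations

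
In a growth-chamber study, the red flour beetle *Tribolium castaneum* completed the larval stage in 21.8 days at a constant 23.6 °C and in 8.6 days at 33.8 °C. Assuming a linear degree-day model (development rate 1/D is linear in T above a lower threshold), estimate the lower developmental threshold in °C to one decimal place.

17.0 °C

Equal thermal constants: D₁(T₁ − T_b) = D₂(T₂ − T_b).
21.8·(23.6 − T_b) = 8.6·(33.8 − T_b)
T_b = (21.8·23.6 − 8.6·33.8) / (21.8 − 8.6) = 223.80 / 13.2 = 16.955 °C ≈ 17.0 °C.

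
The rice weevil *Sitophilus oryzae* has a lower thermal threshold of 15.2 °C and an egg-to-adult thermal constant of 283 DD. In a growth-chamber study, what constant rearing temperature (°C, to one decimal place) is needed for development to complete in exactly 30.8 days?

Required daily accumulation = 283 / 30.8 = 9.188 DD/day.
T = T_base + 9.188 = 15.2 + 9.188 = 24.388 ≈ 24.4 °C.

24.4 °C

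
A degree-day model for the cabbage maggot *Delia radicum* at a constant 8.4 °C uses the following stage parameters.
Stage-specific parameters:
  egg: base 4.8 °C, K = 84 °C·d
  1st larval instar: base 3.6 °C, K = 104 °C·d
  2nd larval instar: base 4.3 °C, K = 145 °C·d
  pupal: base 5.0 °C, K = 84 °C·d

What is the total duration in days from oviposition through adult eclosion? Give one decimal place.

egg: 84 / (8.4 − 4.8) = 84 / 3.6 = 23.333 d.
1st larval instar: 104 / (8.4 − 3.6) = 104 / 4.8 = 21.667 d.
2nd larval instar: 145 / (8.4 − 4.3) = 145 / 4.1 = 35.366 d.
pupal: 84 / (8.4 − 5.0) = 84 / 3.4 = 24.706 d.
Sum = 105.072 ≈ 105.1 days.

105.1 days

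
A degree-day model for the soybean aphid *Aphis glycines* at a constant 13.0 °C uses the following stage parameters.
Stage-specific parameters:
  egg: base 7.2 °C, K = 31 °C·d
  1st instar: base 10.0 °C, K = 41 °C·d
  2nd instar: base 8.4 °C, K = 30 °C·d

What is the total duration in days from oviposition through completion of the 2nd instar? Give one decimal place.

egg: 31 / (13.0 − 7.2) = 31 / 5.8 = 5.345 d.
1st instar: 41 / (13.0 − 10.0) = 41 / 3.0 = 13.667 d.
2nd instar: 30 / (13.0 − 8.4) = 30 / 4.6 = 6.522 d.
Sum = 25.533 ≈ 25.5 days.

25.5 days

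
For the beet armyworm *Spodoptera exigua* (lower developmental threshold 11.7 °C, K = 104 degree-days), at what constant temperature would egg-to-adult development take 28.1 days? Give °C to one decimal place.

15.4 °C

Required daily accumulation = 104 / 28.1 = 3.701 DD/day.
T = T_base + 3.701 = 11.7 + 3.701 = 15.401 ≈ 15.4 °C.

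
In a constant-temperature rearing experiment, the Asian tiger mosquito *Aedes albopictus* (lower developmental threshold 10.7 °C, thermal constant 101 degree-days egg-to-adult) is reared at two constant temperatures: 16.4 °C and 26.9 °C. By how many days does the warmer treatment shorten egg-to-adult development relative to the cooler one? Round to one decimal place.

At 16.4 °C: 101 / (16.4 − 10.7) = 101 / 5.7 = 17.719 d.
At 26.9 °C: 101 / (26.9 − 10.7) = 101 / 16.2 = 6.235 d.
Difference = |17.719 − 6.235| = 11.485 ≈ 11.5 days.

11.5 days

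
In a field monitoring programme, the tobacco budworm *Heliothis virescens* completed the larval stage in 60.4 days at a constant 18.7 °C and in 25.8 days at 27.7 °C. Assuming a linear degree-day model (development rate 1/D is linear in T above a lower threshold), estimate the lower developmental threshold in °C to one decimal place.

12.0 °C

Equal thermal constants: D₁(T₁ − T_b) = D₂(T₂ − T_b).
60.4·(18.7 − T_b) = 25.8·(27.7 − T_b)
T_b = (60.4·18.7 − 25.8·27.7) / (60.4 − 25.8) = 414.82 / 34.6 = 11.989 °C ≈ 12.0 °C.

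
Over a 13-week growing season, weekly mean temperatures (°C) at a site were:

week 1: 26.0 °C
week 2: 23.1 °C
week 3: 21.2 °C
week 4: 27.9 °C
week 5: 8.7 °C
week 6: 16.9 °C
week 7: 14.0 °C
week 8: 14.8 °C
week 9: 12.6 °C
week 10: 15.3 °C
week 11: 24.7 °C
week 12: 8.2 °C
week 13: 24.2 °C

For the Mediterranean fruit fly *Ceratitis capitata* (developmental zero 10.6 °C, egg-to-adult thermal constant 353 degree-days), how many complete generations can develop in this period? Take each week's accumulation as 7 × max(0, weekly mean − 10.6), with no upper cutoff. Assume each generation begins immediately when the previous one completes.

2 generations

Weekly DD (7 × max(0, T̄ − 10.6)): 107.8, 87.5, 74.2, 121.1, 0.0, 44.1, 23.8, 29.4, 14.0, 32.9, 98.7, 0.0, 95.2.
Season total = 728.7 DD.
Complete generations = ⌊728.7 / 353⌋ = 2.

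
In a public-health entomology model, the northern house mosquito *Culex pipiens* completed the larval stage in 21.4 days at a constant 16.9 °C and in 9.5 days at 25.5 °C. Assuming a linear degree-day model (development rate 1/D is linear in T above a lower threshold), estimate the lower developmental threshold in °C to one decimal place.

Linear rate model ⇒ the product D·(T − T_b) is constant across temperatures.
21.4·(16.9 − T_b) = 9.5·(25.5 − T_b)
T_b = (21.4·16.9 − 9.5·25.5) / (21.4 − 9.5) = 119.41 / 11.9 = 10.034 °C ≈ 10.0 °C.

10.0 °C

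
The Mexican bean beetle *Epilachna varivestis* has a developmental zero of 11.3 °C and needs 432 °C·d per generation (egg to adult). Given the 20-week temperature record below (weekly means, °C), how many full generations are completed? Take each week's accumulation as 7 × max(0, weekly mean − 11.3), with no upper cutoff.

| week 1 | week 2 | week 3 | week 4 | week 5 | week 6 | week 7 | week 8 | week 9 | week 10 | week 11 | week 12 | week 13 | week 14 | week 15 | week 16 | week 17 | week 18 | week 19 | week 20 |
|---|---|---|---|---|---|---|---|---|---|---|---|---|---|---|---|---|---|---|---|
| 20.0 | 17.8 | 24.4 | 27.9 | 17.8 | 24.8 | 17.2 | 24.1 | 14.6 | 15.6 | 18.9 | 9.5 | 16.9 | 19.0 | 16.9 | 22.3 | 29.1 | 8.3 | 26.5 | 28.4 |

Weekly DD (7 × max(0, T̄ − 11.3)): 60.9, 45.5, 91.7, 116.2, 45.5, 94.5, 41.3, 89.6, 23.1, 30.1, 53.2, 0.0, 39.2, 53.9, 39.2, 77.0, 124.6, 0.0, 106.4, 119.7.
Season total = 1251.6 DD.
Complete generations = ⌊1251.6 / 432⌋ = 2.

2 generations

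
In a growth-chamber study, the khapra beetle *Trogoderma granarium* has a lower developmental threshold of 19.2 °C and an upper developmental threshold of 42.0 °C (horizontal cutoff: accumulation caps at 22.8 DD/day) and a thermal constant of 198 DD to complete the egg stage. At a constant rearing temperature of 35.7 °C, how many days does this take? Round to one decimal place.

Daily accumulation = 35.7 − 19.2 = 16.5 DD/day.
Duration = 198 / 16.5 = 12.000 ≈ 12.0 days.

12.0 days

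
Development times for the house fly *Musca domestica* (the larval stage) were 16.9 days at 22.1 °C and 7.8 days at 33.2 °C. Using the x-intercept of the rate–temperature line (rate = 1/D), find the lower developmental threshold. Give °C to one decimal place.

12.6 °C

Under the model K = D·(T − T_b), so D₁·(T₁ − T_b) = D₂·(T₂ − T_b).
16.9·(22.1 − T_b) = 7.8·(33.2 − T_b)
T_b = (16.9·22.1 − 7.8·33.2) / (16.9 − 7.8) = 114.53 / 9.1 = 12.586 °C ≈ 12.6 °C.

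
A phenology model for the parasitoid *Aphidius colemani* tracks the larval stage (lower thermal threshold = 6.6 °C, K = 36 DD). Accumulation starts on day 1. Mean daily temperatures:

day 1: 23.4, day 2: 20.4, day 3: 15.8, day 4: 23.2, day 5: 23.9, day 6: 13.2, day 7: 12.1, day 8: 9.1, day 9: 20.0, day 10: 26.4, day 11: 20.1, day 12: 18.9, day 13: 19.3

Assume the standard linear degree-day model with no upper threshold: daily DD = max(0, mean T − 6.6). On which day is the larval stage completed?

day 3

Daily DD above 6.6 °C: 16.8, 13.8, 9.2, 16.6, 17.3, 6.6, 5.5, 2.5, 13.4, 19.8, 13.5, 12.3, 12.7.
Cumulative: 16.8, 30.6, 39.8, 56.4, 73.7, 80.3, 85.8, 88.3, 101.7, 121.5, 135.0, 147.3, 160.0.
The total first reaches 36 DD on day 3.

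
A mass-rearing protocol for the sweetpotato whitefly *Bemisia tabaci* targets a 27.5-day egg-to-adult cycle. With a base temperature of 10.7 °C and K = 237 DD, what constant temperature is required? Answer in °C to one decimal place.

19.3 °C

Required daily accumulation = 237 / 27.5 = 8.618 DD/day.
T = T_base + 8.618 = 10.7 + 8.618 = 19.318 ≈ 19.3 °C.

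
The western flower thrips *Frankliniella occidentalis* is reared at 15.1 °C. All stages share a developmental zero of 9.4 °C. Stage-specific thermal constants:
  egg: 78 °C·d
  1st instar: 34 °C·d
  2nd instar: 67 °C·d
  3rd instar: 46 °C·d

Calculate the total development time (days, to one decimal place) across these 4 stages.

Daily accumulation at 15.1 °C = 15.1 − 9.4 = 5.7 DD/day.
Total K = 78 + 34 + 67 + 46 = 225 DD.
Total duration = 225 / 5.7 = 39.474 ≈ 39.5 days.

39.5 days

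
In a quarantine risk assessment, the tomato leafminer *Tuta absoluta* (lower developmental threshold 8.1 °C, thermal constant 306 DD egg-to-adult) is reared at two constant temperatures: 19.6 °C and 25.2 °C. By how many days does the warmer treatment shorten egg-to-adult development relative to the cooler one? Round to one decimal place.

At 19.6 °C: 306 / (19.6 − 8.1) = 306 / 11.5 = 26.609 d.
At 25.2 °C: 306 / (25.2 − 8.1) = 306 / 17.1 = 17.895 d.
Difference = |26.609 − 17.895| = 8.714 ≈ 8.7 days.

8.7 days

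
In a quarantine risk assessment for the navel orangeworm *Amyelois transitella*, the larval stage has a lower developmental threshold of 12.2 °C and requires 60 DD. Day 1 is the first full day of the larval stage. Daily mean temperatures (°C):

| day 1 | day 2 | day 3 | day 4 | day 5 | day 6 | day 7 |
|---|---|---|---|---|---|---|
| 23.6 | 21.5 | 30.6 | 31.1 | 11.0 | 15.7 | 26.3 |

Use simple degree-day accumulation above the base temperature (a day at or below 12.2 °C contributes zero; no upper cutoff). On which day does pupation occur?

day 6

Daily DD above 12.2 °C: 11.4, 9.3, 18.4, 18.9, 0.0, 3.5, 14.1.
Cumulative: 11.4, 20.7, 39.1, 58.0, 58.0, 61.5, 75.6.
The total first reaches 60 DD on day 6.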